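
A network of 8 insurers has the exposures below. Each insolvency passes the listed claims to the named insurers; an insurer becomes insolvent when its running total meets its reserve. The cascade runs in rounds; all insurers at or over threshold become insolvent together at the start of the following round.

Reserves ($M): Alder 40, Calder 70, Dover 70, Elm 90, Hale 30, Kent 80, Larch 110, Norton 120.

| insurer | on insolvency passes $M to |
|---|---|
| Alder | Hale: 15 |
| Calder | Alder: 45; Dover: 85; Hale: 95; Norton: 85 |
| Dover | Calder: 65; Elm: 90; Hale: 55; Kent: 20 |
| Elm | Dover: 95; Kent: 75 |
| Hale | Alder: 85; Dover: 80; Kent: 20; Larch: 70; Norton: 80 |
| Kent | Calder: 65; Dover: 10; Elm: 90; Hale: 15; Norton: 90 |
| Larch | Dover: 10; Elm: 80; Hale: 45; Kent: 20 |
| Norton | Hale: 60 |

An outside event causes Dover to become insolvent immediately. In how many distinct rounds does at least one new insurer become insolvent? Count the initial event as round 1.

4

Round 1 — Dover becomes insolvent (initial).
  Calder: +65 → 65 < 70
  Elm: +90 → 90 ≥ 90
  Hale: +55 → 55 ≥ 30
  Kent: +20 → 20 < 80
Round 2 — Elm, Hale become insolvent.
  Alder: +85 → 85 ≥ 40
  Kent: +75+20 → 115 ≥ 80
  Larch: +70 → 70 < 110
  Norton: +80 → 80 < 120
Round 3 — Alder, Kent become insolvent.
  Calder: +65 → 130 ≥ 70
  Norton: +90 → 170 ≥ 120
Round 4 — Calder, Norton become insolvent.
No further insolvencies.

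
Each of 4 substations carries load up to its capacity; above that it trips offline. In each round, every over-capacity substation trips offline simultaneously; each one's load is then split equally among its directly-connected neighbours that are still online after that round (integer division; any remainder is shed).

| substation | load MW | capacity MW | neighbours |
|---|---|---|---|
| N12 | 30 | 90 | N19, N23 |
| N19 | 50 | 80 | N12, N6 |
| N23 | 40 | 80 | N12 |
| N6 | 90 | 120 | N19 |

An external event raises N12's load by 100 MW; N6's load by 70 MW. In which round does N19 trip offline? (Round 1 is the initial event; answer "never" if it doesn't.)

Round 1 — N12 at 130 > 90; N6 at 160 > 120. N12, N6 trip offline.
  N12 sheds 130 MW to N19, N23: 65 each.
    N19: 50+65 = 115 > 80
    N23: 40+65 = 105 > 80
  N6 sheds 160 MW to N19: 160 each.
    N19: 115+160 = 275 > 80
Round 2 — N19, N23 trip offline.
  N19 sheds 275 MW: no online neighbours, lost.
  N23 sheds 105 MW: no online neighbours, lost.
No further trips.

2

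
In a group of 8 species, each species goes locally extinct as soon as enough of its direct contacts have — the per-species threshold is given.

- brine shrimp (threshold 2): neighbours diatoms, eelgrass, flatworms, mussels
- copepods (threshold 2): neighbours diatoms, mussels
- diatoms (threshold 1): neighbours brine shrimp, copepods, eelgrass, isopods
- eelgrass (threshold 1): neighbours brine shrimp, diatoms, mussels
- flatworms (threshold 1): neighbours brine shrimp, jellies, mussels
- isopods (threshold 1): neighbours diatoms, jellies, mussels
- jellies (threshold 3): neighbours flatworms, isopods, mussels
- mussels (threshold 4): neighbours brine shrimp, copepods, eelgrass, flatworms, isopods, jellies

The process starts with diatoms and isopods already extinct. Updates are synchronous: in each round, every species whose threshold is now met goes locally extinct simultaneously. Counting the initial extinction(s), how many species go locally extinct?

8

Round 1 — diatoms, isopods go locally extinct (initial).
Round 2 — checking thresholds:
  brine shrimp: 1 of 4 neighbours < 2, holds.
  copepods: 1 of 2 neighbours < 2, holds.
  eelgrass: 1 of 3 neighbours ≥ 1, goes locally extinct.
  jellies: 1 of 3 neighbours < 3, holds.
  mussels: 1 of 6 neighbours < 4, holds.
Round 3 — checking thresholds:
  brine shrimp: 2 of 4 neighbours ≥ 2, goes locally extinct.
  copepods: 1 of 2 neighbours < 2, holds.
  jellies: 1 of 3 neighbours < 3, holds.
  mussels: 2 of 6 neighbours < 4, holds.
Round 4 — checking thresholds:
  copepods: 1 of 2 neighbours < 2, holds.
  flatworms: 1 of 3 neighbours ≥ 1, goes locally extinct.
  jellies: 1 of 3 neighbours < 3, holds.
  mussels: 3 of 6 neighbours < 4, holds.
Round 5 — checking thresholds:
  copepods: 1 of 2 neighbours < 2, holds.
  jellies: 2 of 3 neighbours < 3, holds.
  mussels: 4 of 6 neighbours ≥ 4, goes locally extinct.
Round 6 — checking thresholds:
  copepods: 2 of 2 neighbours ≥ 2, goes locally extinct.
  jellies: 3 of 3 neighbours ≥ 3, goes locally extinct.
Round 7 — no new extinctions; cascade stops.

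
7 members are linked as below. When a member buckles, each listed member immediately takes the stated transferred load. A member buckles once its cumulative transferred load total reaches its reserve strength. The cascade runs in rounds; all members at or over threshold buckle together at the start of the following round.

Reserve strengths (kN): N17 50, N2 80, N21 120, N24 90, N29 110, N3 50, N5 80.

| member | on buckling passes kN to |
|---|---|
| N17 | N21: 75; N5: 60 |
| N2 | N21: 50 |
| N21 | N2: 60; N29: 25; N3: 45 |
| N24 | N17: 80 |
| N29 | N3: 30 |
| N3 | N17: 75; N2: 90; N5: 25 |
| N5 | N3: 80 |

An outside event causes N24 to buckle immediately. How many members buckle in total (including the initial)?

2

Round 1 — N24 buckles (initial).
  N17: +80 → 80 ≥ 50
Round 2 — N17 buckles.
  N21: +75 → 75 < 120
  N5: +60 → 60 < 80
No further bucklings.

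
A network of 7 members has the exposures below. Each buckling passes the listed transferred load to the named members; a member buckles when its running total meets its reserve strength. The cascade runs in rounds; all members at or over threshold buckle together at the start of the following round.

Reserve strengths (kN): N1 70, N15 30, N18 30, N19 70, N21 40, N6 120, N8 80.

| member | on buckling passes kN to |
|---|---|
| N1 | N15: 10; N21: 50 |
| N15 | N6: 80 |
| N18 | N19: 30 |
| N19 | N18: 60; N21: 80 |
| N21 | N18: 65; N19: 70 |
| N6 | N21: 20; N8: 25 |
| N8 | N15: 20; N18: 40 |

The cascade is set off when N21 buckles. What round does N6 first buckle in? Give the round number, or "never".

Round 1 — N21 buckles (initial).
  N18: +65 → 65 ≥ 30
  N19: +70 → 70 ≥ 70
Round 2 — N18, N19 buckle.
No further bucklings.

never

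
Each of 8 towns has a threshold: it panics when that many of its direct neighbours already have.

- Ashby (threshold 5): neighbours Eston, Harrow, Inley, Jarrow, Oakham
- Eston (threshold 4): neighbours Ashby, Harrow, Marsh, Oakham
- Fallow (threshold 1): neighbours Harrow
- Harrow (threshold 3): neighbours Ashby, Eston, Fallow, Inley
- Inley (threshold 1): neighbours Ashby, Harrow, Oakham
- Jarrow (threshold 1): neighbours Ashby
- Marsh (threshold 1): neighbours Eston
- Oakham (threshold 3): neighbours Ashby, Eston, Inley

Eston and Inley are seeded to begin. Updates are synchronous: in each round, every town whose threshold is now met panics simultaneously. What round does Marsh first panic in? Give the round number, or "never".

Round 1 — Eston, Inley panic (initial).
Round 2 — checking thresholds:
  Ashby: 2 of 5 neighbours < 5, not yet.
  Harrow: 2 of 4 neighbours < 3, not yet.
  Marsh: 1 of 1 neighbours ≥ 1, panics.
  Oakham: 2 of 3 neighbours < 3, not yet.
Round 3 — no new panics; cascade stops.

2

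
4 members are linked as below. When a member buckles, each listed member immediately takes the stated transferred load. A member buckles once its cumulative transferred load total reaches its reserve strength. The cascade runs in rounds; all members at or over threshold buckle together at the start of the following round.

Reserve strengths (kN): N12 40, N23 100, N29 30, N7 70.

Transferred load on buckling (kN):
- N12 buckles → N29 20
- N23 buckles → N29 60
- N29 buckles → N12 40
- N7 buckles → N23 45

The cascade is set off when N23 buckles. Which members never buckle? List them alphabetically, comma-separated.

N7

Round 1 — N23 buckles (initial).
  N29: +60 → 60 ≥ 30
Round 2 — N29 buckles.
  N12: +40 → 40 ≥ 40
Round 3 — N12 buckles.
No further bucklings.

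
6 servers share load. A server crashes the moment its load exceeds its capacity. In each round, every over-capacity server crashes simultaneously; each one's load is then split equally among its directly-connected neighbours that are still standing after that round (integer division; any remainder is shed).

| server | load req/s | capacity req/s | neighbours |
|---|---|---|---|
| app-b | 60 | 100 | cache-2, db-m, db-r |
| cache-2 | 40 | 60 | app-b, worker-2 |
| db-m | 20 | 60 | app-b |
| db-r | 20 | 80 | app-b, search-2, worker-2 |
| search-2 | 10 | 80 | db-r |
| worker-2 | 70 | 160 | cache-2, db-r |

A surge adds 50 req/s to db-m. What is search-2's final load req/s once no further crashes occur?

52

Round 1 — db-m at 70 > 60. db-m crashes.
  db-m sheds 70 req/s to app-b: 70 each.
    app-b: 60+70 = 130 > 100
Round 2 — app-b crashes.
  app-b sheds 130 req/s to cache-2, db-r: 65 each.
    cache-2: 40+65 = 105 > 60
    db-r: 20+65 = 85 > 80
Round 3 — cache-2, db-r crash.
  cache-2 sheds 105 req/s to worker-2: 105 each.
    worker-2: 70+105 = 175 > 160
  db-r sheds 85 req/s to search-2, worker-2: 42 each (1 lost).
    search-2: 10+42 = 52 ≤ 80
    worker-2: 175+42 = 217 > 160
Round 4 — worker-2 crashes.
  worker-2 sheds 217 req/s: no online neighbours, lost.
No further crashes.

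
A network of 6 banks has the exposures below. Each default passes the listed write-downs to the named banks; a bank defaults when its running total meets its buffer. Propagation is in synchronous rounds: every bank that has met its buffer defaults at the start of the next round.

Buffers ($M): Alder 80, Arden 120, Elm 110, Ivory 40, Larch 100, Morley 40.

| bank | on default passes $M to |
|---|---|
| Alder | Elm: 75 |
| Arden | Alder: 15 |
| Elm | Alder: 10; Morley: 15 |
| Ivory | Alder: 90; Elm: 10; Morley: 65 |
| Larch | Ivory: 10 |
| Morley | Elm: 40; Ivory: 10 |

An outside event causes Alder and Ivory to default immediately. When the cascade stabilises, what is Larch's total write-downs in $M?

Round 1 — Alder, Ivory default (initial).
  Elm: +75+10 → 85 < 110
  Morley: +65 → 65 ≥ 40
Round 2 — Morley defaults.
  Elm: +40 → 125 ≥ 110
Round 3 — Elm defaults.
No further defaults.

0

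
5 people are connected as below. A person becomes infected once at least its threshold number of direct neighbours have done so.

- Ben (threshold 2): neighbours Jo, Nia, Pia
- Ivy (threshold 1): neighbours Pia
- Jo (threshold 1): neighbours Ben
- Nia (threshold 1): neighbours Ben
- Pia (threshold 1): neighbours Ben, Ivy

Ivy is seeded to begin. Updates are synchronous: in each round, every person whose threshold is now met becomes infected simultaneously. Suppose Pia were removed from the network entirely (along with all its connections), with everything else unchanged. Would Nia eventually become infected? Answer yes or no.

no

With Pia removed:
Round 1 — Ivy becomes infected (initial).
Round 2 — no new infections; cascade stops.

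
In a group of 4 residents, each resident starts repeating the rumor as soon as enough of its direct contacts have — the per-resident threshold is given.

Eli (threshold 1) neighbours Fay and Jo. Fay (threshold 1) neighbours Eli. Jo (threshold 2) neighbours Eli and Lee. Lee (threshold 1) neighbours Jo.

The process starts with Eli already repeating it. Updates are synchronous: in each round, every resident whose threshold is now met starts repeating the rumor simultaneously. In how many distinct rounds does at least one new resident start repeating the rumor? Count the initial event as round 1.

Round 1 — Eli starts repeating the rumor (initial).
Round 2 — checking thresholds:
  Fay: 1 of 1 neighbours ≥ 1, starts repeating the rumor.
  Jo: 1 of 2 neighbours < 2, not yet.
Round 3 — no new spreads; cascade stops.

2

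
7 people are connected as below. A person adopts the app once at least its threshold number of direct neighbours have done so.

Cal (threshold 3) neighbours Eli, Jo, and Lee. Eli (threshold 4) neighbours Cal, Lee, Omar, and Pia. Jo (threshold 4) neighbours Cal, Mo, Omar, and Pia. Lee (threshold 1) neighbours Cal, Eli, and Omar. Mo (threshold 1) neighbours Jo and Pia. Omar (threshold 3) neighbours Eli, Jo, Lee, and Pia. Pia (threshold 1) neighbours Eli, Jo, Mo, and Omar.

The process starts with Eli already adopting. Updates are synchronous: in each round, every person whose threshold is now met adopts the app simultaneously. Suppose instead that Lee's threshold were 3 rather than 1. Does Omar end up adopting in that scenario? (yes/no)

no

With Lee's threshold at 3:
Round 1 — Eli adopts the app (initial).
Round 2 — checking thresholds:
  Cal: 1 of 3 neighbours < 3, below threshold.
  Lee: 1 of 3 neighbours < 3, below threshold.
  Omar: 1 of 4 neighbours < 3, below threshold.
  Pia: 1 of 4 neighbours ≥ 1, adopts the app.
Round 3 — checking thresholds:
  Cal: 1 of 3 neighbours < 3, below threshold.
  Jo: 1 of 4 neighbours < 4, below threshold.
  Lee: 1 of 3 neighbours < 3, below threshold.
  Mo: 1 of 2 neighbours ≥ 1, adopts the app.
  Omar: 2 of 4 neighbours < 3, below threshold.
Round 4 — no new adoptions; cascade stops.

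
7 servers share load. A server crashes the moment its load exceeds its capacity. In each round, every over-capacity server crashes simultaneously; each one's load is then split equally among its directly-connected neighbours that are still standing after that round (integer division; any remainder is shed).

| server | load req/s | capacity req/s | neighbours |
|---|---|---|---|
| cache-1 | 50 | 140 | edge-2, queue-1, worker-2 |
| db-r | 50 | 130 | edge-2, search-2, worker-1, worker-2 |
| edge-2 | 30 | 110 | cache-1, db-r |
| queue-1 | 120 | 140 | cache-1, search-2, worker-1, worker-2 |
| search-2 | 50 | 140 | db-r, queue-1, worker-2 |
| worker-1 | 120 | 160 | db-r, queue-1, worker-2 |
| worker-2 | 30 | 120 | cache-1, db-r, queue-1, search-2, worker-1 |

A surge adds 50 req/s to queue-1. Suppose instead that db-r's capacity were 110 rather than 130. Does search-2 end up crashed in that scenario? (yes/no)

With db-r's capacity at 110:
Round 1 — queue-1 at 170 > 140. queue-1 crashes.
  queue-1 sheds 170 req/s to cache-1, search-2, worker-1, worker-2: 42 each (2 lost).
    cache-1: 50+42 = 92 ≤ 140
    search-2: 50+42 = 92 ≤ 140
    worker-1: 120+42 = 162 > 160
    worker-2: 30+42 = 72 ≤ 120
Round 2 — worker-1 crashes.
  worker-1 sheds 162 req/s to db-r, worker-2: 81 each.
    db-r: 50+81 = 131 > 110
    worker-2: 72+81 = 153 > 120
Round 3 — db-r, worker-2 crash.
  db-r sheds 131 req/s to edge-2, search-2: 65 each (1 lost).
    edge-2: 30+65 = 95 ≤ 110
    search-2: 92+65 = 157 > 140
  worker-2 sheds 153 req/s to cache-1, search-2: 76 each (1 lost).
    cache-1: 92+76 = 168 > 140
    search-2: 157+76 = 233 > 140
Round 4 — cache-1, search-2 crash.
  cache-1 sheds 168 req/s to edge-2: 168 each.
    edge-2: 95+168 = 263 > 110
  search-2 sheds 233 req/s: no online neighbours, lost.
Round 5 — edge-2 crashes.
  edge-2 sheds 263 req/s: no online neighbours, lost.
No further crashes.

yes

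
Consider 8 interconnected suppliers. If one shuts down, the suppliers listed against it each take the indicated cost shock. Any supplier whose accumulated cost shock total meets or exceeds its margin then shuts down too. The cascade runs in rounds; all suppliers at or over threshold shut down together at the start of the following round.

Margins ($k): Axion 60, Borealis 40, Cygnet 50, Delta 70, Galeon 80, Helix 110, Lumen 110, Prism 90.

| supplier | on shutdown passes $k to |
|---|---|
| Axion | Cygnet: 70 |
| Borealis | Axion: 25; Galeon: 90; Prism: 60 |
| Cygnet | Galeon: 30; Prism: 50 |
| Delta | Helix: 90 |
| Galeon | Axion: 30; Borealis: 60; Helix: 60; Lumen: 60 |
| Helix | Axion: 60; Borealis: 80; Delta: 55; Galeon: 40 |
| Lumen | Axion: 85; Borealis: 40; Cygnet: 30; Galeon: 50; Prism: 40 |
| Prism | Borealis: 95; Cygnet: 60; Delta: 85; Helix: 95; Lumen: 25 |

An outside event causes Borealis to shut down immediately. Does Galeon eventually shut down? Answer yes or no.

yes

Round 1 — Borealis shuts down (initial).
  Axion: +25 → 25 < 60
  Galeon: +90 → 90 ≥ 80
  Prism: +60 → 60 < 90
Round 2 — Galeon shuts down.
  Axion: +30 → 55 < 60
  Helix: +60 → 60 < 110
  Lumen: +60 → 60 < 110
No further shutdowns.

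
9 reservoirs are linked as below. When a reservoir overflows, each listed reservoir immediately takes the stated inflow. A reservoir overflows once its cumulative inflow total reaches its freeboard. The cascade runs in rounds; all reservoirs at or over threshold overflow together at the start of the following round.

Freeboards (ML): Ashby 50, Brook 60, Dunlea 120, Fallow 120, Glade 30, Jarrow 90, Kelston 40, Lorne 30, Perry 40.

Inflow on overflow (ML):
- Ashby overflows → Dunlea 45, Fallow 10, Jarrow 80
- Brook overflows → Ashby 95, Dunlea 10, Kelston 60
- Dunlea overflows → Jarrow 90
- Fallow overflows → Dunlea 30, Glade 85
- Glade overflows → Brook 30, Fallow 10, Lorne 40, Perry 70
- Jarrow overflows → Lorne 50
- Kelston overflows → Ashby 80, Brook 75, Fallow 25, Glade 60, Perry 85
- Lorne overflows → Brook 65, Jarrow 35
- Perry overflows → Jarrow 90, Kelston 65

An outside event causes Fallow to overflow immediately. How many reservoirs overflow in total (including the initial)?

8

Round 1 — Fallow overflows (initial).
  Dunlea: +30 → 30 < 120
  Glade: +85 → 85 ≥ 30
Round 2 — Glade overflows.
  Brook: +30 → 30 < 60
  Lorne: +40 → 40 ≥ 30
  Perry: +70 → 70 ≥ 40
Round 3 — Lorne, Perry overflow.
  Brook: +65 → 95 ≥ 60
  Jarrow: +35+90 → 125 ≥ 90
  Kelston: +65 → 65 ≥ 40
Round 4 — Brook, Jarrow, Kelston overflow.
  Ashby: +95+80 → 175 ≥ 50
  Dunlea: +10 → 40 < 120
Round 5 — Ashby overflows.
  Dunlea: +45 → 85 < 120
No further overflows.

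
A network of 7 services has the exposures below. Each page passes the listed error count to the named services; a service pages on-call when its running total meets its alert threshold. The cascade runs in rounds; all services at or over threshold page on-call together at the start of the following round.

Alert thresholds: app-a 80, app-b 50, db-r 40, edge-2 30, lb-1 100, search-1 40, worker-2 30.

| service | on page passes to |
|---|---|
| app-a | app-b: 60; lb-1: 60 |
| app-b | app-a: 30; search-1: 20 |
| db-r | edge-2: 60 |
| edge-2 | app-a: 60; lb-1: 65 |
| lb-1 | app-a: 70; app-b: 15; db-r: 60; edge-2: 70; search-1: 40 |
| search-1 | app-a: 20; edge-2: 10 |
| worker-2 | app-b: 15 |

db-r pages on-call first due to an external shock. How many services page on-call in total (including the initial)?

2

Round 1 — db-r pages on-call (initial).
  edge-2: +60 → 60 ≥ 30
Round 2 — edge-2 pages on-call.
  app-a: +60 → 60 < 80
  lb-1: +65 → 65 < 100
No further pages.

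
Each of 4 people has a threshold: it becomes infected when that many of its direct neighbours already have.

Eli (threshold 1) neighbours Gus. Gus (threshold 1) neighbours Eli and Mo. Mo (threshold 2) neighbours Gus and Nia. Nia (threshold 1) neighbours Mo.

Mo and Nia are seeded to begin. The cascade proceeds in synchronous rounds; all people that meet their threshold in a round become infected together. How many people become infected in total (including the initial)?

4

Round 1 — Mo, Nia become infected (initial).
Round 2 — checking thresholds:
  Gus: 1 of 2 neighbours ≥ 1, becomes infected.
Round 3 — checking thresholds:
  Eli: 1 of 1 neighbours ≥ 1, becomes infected.
Round 4 — no new infections; cascade stops.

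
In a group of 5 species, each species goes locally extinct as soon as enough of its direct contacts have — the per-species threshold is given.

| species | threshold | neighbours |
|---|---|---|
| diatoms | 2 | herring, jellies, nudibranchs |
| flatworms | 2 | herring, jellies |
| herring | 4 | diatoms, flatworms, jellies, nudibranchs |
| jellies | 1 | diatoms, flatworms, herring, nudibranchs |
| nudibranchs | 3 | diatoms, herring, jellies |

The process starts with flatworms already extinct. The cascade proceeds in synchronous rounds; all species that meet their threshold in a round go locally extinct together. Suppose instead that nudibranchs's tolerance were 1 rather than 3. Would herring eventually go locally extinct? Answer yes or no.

With nudibranchs's tolerance at 1:
Round 1 — flatworms goes locally extinct (initial).
Round 2 — checking thresholds:
  herring: 1 of 4 neighbours < 4, below threshold.
  jellies: 1 of 4 neighbours ≥ 1, goes locally extinct.
Round 3 — checking thresholds:
  diatoms: 1 of 3 neighbours < 2, below threshold.
  herring: 2 of 4 neighbours < 4, below threshold.
  nudibranchs: 1 of 3 neighbours ≥ 1, goes locally extinct.
Round 4 — checking thresholds:
  diatoms: 2 of 3 neighbours ≥ 2, goes locally extinct.
  herring: 3 of 4 neighbours < 4, below threshold.
Round 5 — checking thresholds:
  herring: 4 of 4 neighbours ≥ 4, goes locally extinct.
Round 6 — no new extinctions; cascade stops.

yes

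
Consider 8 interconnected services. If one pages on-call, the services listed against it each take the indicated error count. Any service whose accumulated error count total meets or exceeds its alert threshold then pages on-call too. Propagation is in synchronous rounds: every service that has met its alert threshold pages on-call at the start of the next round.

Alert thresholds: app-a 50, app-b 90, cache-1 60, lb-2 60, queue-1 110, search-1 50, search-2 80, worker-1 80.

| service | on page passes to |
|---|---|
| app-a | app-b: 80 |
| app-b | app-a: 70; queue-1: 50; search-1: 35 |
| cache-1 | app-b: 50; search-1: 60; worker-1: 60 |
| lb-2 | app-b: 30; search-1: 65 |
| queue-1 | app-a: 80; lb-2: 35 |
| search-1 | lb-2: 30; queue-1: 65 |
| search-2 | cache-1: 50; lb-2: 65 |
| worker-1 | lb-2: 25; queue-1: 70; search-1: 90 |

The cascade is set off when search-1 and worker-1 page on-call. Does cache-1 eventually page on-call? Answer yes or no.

Round 1 — search-1, worker-1 page on-call (initial).
  lb-2: +30+25 → 55 < 60
  queue-1: +65+70 → 135 ≥ 110
Round 2 — queue-1 pages on-call.
  app-a: +80 → 80 ≥ 50
  lb-2: +35 → 90 ≥ 60
Round 3 — app-a, lb-2 page on-call.
  app-b: +80+30 → 110 ≥ 90
Round 4 — app-b pages on-call.
No further pages.

no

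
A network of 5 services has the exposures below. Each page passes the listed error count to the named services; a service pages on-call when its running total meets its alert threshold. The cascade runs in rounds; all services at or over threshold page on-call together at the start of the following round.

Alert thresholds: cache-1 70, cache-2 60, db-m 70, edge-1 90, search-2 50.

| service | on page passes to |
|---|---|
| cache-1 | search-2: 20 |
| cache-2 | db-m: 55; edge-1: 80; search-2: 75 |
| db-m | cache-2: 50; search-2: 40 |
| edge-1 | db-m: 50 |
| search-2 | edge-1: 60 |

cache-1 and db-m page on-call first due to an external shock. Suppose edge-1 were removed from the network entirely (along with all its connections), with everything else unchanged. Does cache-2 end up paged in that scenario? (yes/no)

With edge-1 removed:
Round 1 — cache-1, db-m page on-call (initial).
  cache-2: +50 → 50 < 60
  search-2: +20+40 → 60 ≥ 50
Round 2 — search-2 pages on-call.
No further pages.

no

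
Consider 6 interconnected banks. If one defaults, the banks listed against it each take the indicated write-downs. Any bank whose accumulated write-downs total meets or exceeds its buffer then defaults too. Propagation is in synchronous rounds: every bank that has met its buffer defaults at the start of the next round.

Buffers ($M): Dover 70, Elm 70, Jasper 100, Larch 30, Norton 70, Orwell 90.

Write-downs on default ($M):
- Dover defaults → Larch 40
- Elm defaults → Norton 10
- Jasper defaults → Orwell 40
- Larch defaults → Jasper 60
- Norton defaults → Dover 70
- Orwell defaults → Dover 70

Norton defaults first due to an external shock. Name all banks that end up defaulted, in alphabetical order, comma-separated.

Round 1 — Norton defaults (initial).
  Dover: +70 → 70 ≥ 70
Round 2 — Dover defaults.
  Larch: +40 → 40 ≥ 30
Round 3 — Larch defaults.
  Jasper: +60 → 60 < 100
No further defaults.

Dover, Larch, Norton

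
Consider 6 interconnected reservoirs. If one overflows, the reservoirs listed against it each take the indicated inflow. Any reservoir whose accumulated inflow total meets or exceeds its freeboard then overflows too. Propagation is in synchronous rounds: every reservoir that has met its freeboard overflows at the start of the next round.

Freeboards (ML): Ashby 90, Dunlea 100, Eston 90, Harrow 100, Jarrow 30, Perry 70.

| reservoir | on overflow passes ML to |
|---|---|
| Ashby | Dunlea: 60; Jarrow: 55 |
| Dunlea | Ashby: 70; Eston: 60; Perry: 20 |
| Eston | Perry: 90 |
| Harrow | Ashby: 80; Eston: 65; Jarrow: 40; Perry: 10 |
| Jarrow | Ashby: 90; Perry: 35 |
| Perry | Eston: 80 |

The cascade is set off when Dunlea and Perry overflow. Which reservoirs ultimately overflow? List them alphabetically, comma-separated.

Dunlea, Eston, Perry

Round 1 — Dunlea, Perry overflow (initial).
  Ashby: +70 → 70 < 90
  Eston: +60+80 → 140 ≥ 90
Round 2 — Eston overflows.
No further overflows.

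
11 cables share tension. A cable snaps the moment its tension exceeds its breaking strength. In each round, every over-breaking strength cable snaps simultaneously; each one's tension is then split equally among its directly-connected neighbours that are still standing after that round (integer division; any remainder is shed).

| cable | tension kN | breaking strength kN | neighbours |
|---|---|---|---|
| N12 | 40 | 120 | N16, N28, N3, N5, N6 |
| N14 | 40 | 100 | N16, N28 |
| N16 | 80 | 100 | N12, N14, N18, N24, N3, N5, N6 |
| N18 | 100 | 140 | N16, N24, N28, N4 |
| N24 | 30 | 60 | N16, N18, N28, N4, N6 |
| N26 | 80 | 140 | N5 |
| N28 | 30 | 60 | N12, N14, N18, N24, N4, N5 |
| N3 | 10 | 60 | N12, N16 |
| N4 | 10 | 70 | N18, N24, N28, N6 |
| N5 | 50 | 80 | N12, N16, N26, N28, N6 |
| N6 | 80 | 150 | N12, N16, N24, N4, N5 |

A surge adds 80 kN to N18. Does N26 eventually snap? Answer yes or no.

no

Round 1 — N18 at 180 > 140. N18 snaps.
  N18 sheds 180 kN to N16, N24, N28, N4: 45 each.
    N16: 80+45 = 125 > 100
    N24: 30+45 = 75 > 60
    N28: 30+45 = 75 > 60
    N4: 10+45 = 55 ≤ 70
Round 2 — N16, N24, N28 snap.
  N16 sheds 125 kN to N12, N14, N3, N5, N6: 25 each.
    N12: 40+25 = 65 ≤ 120
    N14: 40+25 = 65 ≤ 100
    N3: 10+25 = 35 ≤ 60
    N5: 50+25 = 75 ≤ 80
    N6: 80+25 = 105 ≤ 150
  N24 sheds 75 kN to N4, N6: 37 each (1 lost).
    N4: 55+37 = 92 > 70
    N6: 105+37 = 142 ≤ 150
  N28 sheds 75 kN to N12, N14, N4, N5: 18 each (3 lost).
    N12: 65+18 = 83 ≤ 120
    N14: 65+18 = 83 ≤ 100
    N4: 92+18 = 110 > 70
    N5: 75+18 = 93 > 80
Round 3 — N4, N5 snap.
  N4 sheds 110 kN to N6: 110 each.
    N6: 142+110 = 252 > 150
  N5 sheds 93 kN to N12, N26, N6: 31 each.
    N12: 83+31 = 114 ≤ 120
    N26: 80+31 = 111 ≤ 140
    N6: 252+31 = 283 > 150
Round 4 — N6 snaps.
  N6 sheds 283 kN to N12: 283 each.
    N12: 114+283 = 397 > 120
Round 5 — N12 snaps.
  N12 sheds 397 kN to N3: 397 each.
    N3: 35+397 = 432 > 60
Round 6 — N3 snaps.
  N3 sheds 432 kN: no online neighbours, lost.
No further breaks.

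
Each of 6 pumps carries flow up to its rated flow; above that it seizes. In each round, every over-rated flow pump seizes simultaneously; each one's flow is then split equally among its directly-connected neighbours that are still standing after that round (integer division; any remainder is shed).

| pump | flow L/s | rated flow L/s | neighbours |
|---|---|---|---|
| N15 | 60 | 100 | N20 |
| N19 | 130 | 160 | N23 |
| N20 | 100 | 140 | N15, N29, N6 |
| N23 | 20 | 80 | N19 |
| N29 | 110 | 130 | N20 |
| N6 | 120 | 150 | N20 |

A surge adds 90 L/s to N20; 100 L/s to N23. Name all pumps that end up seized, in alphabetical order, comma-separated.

Round 1 — N20 at 190 > 140; N23 at 120 > 80. N20, N23 seize.
  N20 sheds 190 L/s to N15, N29, N6: 63 each (1 lost).
    N15: 60+63 = 123 > 100
    N29: 110+63 = 173 > 130
    N6: 120+63 = 183 > 150
  N23 sheds 120 L/s to N19: 120 each.
    N19: 130+120 = 250 > 160
Round 2 — N15, N19, N29, N6 seize.
  N15 sheds 123 L/s: no online neighbours, lost.
  N19 sheds 250 L/s: no online neighbours, lost.
  N29 sheds 173 L/s: no online neighbours, lost.
  N6 sheds 183 L/s: no online neighbours, lost.
No further seizures.

N15, N19, N20, N23, N29, N6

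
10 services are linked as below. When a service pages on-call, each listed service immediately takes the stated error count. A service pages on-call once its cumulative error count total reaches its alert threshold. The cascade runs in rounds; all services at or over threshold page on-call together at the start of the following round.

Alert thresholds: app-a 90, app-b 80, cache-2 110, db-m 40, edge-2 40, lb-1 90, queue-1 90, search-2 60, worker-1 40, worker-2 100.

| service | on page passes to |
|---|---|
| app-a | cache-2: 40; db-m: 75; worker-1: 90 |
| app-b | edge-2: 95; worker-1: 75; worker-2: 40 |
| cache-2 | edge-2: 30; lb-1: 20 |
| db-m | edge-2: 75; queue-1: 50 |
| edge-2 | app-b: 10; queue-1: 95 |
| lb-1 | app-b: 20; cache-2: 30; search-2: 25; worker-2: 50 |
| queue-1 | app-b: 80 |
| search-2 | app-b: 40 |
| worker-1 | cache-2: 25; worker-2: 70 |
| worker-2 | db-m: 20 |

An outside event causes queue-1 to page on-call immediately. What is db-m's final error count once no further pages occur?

Round 1 — queue-1 pages on-call (initial).
  app-b: +80 → 80 ≥ 80
Round 2 — app-b pages on-call.
  edge-2: +95 → 95 ≥ 40
  worker-1: +75 → 75 ≥ 40
  worker-2: +40 → 40 < 100
Round 3 — edge-2, worker-1 page on-call.
  cache-2: +25 → 25 < 110
  worker-2: +70 → 110 ≥ 100
Round 4 — worker-2 pages on-call.
  db-m: +20 → 20 < 40
No further pages.

20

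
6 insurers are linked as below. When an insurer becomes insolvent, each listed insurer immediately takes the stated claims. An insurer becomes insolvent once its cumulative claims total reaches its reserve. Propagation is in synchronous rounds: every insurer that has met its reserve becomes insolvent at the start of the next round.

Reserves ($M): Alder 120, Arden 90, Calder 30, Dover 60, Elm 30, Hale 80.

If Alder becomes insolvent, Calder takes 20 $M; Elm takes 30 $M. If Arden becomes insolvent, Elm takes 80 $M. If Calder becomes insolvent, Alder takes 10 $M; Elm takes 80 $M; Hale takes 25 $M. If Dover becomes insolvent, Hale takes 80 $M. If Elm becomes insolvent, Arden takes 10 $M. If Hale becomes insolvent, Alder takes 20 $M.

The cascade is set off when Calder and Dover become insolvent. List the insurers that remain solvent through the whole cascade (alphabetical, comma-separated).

Alder, Arden

Round 1 — Calder, Dover become insolvent (initial).
  Alder: +10 → 10 < 120
  Elm: +80 → 80 ≥ 30
  Hale: +25+80 → 105 ≥ 80
Round 2 — Elm, Hale become insolvent.
  Alder: +20 → 30 < 120
  Arden: +10 → 10 < 90
No further insolvencies.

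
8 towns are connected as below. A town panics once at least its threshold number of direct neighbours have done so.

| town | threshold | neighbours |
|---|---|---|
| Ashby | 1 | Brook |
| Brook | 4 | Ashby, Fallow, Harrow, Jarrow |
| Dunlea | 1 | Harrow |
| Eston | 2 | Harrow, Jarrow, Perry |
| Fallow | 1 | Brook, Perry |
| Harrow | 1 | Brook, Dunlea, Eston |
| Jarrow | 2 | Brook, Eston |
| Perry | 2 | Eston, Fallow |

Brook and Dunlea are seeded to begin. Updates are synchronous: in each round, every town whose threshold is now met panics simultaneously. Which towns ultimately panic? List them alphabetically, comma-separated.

Ashby, Brook, Dunlea, Fallow, Harrow

Round 1 — Brook, Dunlea panic (initial).
Round 2 — checking thresholds:
  Ashby: 1 of 1 neighbours ≥ 1, panics.
  Fallow: 1 of 2 neighbours ≥ 1, panics.
  Harrow: 2 of 3 neighbours ≥ 1, panics.
  Jarrow: 1 of 2 neighbours < 2, not yet.
Round 3 — no new panics; cascade stops.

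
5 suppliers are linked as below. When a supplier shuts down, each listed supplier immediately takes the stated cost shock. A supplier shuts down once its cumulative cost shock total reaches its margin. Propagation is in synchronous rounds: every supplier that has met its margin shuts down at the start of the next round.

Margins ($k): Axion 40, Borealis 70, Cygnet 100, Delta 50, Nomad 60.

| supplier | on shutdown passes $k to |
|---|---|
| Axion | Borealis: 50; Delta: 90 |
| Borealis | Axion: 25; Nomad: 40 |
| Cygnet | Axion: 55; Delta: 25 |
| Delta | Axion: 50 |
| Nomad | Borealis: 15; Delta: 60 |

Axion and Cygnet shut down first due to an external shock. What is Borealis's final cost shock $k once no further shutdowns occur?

50

Round 1 — Axion, Cygnet shut down (initial).
  Borealis: +50 → 50 < 70
  Delta: +90+25 → 115 ≥ 50
Round 2 — Delta shuts down.
No further shutdowns.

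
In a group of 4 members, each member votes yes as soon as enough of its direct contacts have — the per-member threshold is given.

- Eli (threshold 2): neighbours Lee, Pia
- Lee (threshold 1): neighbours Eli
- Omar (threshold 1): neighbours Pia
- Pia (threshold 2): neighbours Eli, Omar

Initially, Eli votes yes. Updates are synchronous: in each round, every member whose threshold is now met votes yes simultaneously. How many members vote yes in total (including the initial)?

Round 1 — Eli votes yes (initial).
Round 2 — checking thresholds:
  Lee: 1 of 1 neighbours ≥ 1, votes yes.
  Pia: 1 of 2 neighbours < 2, below threshold.
Round 3 — no new yes votes; cascade stops.

2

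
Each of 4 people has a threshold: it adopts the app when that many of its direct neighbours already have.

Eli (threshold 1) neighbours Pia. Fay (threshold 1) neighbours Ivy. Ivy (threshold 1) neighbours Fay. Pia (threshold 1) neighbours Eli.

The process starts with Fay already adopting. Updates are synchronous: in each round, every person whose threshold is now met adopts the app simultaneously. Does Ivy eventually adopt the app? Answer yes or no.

yes

Round 1 — Fay adopts the app (initial).
Round 2 — checking thresholds:
  Ivy: 1 of 1 neighbours ≥ 1, adopts the app.
Round 3 — no new adoptions; cascade stops.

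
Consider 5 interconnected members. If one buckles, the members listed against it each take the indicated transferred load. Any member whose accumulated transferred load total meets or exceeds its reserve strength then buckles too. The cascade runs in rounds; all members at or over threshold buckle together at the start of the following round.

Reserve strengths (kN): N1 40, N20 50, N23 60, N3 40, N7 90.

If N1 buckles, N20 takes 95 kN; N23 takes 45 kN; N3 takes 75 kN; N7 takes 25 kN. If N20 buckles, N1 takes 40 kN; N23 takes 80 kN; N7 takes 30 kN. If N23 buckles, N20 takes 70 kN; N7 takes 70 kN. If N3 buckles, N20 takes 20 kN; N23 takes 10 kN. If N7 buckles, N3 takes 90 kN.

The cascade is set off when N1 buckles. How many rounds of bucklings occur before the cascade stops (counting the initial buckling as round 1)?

Round 1 — N1 buckles (initial).
  N20: +95 → 95 ≥ 50
  N23: +45 → 45 < 60
  N3: +75 → 75 ≥ 40
  N7: +25 → 25 < 90
Round 2 — N20, N3 buckle.
  N23: +80+10 → 135 ≥ 60
  N7: +30 → 55 < 90
Round 3 — N23 buckles.
  N7: +70 → 125 ≥ 90
Round 4 — N7 buckles.
No further bucklings.

4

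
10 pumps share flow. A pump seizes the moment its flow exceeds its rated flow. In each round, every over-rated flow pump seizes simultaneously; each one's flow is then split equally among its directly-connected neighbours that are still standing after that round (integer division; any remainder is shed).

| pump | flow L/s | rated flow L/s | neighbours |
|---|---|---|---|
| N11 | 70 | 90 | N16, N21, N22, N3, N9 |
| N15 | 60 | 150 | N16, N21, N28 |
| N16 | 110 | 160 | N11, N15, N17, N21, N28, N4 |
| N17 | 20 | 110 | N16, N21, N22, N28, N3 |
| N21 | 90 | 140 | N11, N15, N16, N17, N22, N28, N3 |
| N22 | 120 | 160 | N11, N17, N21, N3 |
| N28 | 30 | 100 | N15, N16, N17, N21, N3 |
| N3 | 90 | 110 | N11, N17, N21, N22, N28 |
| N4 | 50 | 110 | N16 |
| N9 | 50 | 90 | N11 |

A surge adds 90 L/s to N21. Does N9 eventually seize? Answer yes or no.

Round 1 — N21 at 180 > 140. N21 seizes.
  N21 sheds 180 L/s to N11, N15, N16, N17, N22, N28, N3: 25 each (5 lost).
    N11: 70+25 = 95 > 90
    N15: 60+25 = 85 ≤ 150
    N16: 110+25 = 135 ≤ 160
    N17: 20+25 = 45 ≤ 110
    N22: 120+25 = 145 ≤ 160
    N28: 30+25 = 55 ≤ 100
    N3: 90+25 = 115 > 110
Round 2 — N11, N3 seize.
  N11 sheds 95 L/s to N16, N22, N9: 31 each (2 lost).
    N16: 135+31 = 166 > 160
    N22: 145+31 = 176 > 160
    N9: 50+31 = 81 ≤ 90
  N3 sheds 115 L/s to N17, N22, N28: 38 each (1 lost).
    N17: 45+38 = 83 ≤ 110
    N22: 176+38 = 214 > 160
    N28: 55+38 = 93 ≤ 100
Round 3 — N16, N22 seize.
  N16 sheds 166 L/s to N15, N17, N28, N4: 41 each (2 lost).
    N15: 85+41 = 126 ≤ 150
    N17: 83+41 = 124 > 110
    N28: 93+41 = 134 > 100
    N4: 50+41 = 91 ≤ 110
  N22 sheds 214 L/s to N17: 214 each.
    N17: 124+214 = 338 > 110
Round 4 — N17, N28 seize.
  N17 sheds 338 L/s: no online neighbours, lost.
  N28 sheds 134 L/s to N15: 134 each.
    N15: 126+134 = 260 > 150
Round 5 — N15 seizes.
  N15 sheds 260 L/s: no online neighbours, lost.
No further seizures.

no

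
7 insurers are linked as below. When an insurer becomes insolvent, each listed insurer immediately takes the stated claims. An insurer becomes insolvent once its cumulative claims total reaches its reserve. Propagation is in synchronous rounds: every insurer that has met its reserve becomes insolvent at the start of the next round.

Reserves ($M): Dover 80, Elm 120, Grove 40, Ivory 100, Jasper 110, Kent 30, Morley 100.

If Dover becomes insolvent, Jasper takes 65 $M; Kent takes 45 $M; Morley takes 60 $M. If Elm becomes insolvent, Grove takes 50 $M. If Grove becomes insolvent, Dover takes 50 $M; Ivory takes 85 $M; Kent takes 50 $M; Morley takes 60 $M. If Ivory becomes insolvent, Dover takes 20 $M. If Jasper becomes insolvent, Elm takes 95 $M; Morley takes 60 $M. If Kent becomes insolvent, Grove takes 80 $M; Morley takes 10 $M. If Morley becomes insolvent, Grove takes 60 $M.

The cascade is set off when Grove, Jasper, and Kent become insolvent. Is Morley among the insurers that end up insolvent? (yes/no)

Round 1 — Grove, Jasper, Kent become insolvent (initial).
  Dover: +50 → 50 < 80
  Elm: +95 → 95 < 120
  Ivory: +85 → 85 < 100
  Morley: +60+60+10 → 130 ≥ 100
Round 2 — Morley becomes insolvent.
No further insolvencies.

yes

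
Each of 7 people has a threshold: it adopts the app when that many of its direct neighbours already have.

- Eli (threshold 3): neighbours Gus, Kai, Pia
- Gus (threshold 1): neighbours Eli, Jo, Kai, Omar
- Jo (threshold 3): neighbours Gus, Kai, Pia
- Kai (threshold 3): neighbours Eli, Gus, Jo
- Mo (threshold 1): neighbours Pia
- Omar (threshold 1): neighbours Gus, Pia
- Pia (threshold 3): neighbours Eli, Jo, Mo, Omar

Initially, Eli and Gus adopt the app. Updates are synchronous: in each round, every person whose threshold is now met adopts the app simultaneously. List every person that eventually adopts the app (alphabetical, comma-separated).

Eli, Gus, Omar

Round 1 — Eli, Gus adopt the app (initial).
Round 2 — checking thresholds:
  Jo: 1 of 3 neighbours < 3, not yet.
  Kai: 2 of 3 neighbours < 3, not yet.
  Omar: 1 of 2 neighbours ≥ 1, adopts the app.
  Pia: 1 of 4 neighbours < 3, not yet.
Round 3 — no new adoptions; cascade stops.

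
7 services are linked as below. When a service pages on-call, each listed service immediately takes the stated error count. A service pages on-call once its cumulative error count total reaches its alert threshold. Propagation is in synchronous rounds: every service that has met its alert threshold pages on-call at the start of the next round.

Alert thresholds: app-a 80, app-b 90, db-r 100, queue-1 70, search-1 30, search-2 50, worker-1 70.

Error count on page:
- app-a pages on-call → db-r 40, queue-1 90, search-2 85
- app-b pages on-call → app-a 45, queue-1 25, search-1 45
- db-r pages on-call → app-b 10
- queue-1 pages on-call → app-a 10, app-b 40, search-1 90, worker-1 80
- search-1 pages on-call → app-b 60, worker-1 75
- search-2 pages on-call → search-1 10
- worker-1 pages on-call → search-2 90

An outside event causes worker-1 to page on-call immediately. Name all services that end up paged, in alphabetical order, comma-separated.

Round 1 — worker-1 pages on-call (initial).
  search-2: +90 → 90 ≥ 50
Round 2 — search-2 pages on-call.
  search-1: +10 → 10 < 30
No further pages.

search-2, worker-1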